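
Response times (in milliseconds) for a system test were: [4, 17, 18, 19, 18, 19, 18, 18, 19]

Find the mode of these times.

18

Step 1: Count the frequency of each value:
  4: appears 1 time(s)
  17: appears 1 time(s)
  18: appears 4 time(s)
  19: appears 3 time(s)
Step 2: The value 18 appears most frequently (4 times).
Step 3: Mode = 18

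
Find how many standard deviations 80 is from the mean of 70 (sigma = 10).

1

Step 1: Recall the z-score formula: z = (x - mu) / sigma
Step 2: Substitute values: z = (80 - 70) / 10
Step 3: z = 10 / 10 = 1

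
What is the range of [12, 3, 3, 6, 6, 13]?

10

Step 1: Identify the maximum value: max = 13
Step 2: Identify the minimum value: min = 3
Step 3: Range = max - min = 13 - 3 = 10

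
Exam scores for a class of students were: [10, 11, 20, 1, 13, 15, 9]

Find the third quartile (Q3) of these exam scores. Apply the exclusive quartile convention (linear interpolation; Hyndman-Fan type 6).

15

Step 1: Sort the data: [1, 9, 10, 11, 13, 15, 20]
Step 2: n = 7
Step 3: Using the exclusive quartile method:
  Q1 = 9
  Q2 (median) = 11
  Q3 = 15
  IQR = Q3 - Q1 = 15 - 9 = 6
Step 4: Q3 = 15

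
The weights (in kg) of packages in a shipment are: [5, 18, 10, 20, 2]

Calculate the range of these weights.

18

Step 1: Identify the maximum value: max = 20
Step 2: Identify the minimum value: min = 2
Step 3: Range = max - min = 20 - 2 = 18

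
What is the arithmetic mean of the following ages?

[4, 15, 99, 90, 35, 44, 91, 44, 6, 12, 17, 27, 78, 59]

44.3571

Step 1: Sum all values: 4 + 15 + 99 + 90 + 35 + 44 + 91 + 44 + 6 + 12 + 17 + 27 + 78 + 59 = 621
Step 2: Count the number of values: n = 14
Step 3: Mean = sum / n = 621 / 14 = 44.3571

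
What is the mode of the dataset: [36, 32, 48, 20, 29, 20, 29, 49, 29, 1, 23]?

29

Step 1: Count the frequency of each value:
  1: appears 1 time(s)
  20: appears 2 time(s)
  23: appears 1 time(s)
  29: appears 3 time(s)
  32: appears 1 time(s)
  36: appears 1 time(s)
  48: appears 1 time(s)
  49: appears 1 time(s)
Step 2: The value 29 appears most frequently (3 times).
Step 3: Mode = 29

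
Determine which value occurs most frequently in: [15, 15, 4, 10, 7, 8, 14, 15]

15

Step 1: Count the frequency of each value:
  4: appears 1 time(s)
  7: appears 1 time(s)
  8: appears 1 time(s)
  10: appears 1 time(s)
  14: appears 1 time(s)
  15: appears 3 time(s)
Step 2: The value 15 appears most frequently (3 times).
Step 3: Mode = 15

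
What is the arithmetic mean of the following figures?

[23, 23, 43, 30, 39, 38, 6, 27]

28.625

Step 1: Sum all values: 23 + 23 + 43 + 30 + 39 + 38 + 6 + 27 = 229
Step 2: Count the number of values: n = 8
Step 3: Mean = sum / n = 229 / 8 = 28.625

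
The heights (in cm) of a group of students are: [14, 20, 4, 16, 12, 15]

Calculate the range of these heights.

16

Step 1: Identify the maximum value: max = 20
Step 2: Identify the minimum value: min = 4
Step 3: Range = max - min = 20 - 4 = 16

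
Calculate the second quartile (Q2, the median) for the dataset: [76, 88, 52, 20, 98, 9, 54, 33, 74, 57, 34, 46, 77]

54

Step 1: Sort the data: [9, 20, 33, 34, 46, 52, 54, 57, 74, 76, 77, 88, 98]
Step 2: n = 13
Step 3: Q2 is the median. Since n is odd, it is the middle value at position 7: 54
Step 4: Q2 = 54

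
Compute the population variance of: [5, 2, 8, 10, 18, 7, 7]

21.551

Step 1: Compute the mean: (5 + 2 + 8 + 10 + 18 + 7 + 7) / 7 = 8.1429
Step 2: Compute squared deviations from the mean:
  (5 - 8.1429)^2 = 9.8776
  (2 - 8.1429)^2 = 37.7347
  (8 - 8.1429)^2 = 0.0204
  (10 - 8.1429)^2 = 3.449
  (18 - 8.1429)^2 = 97.1633
  (7 - 8.1429)^2 = 1.3061
  (7 - 8.1429)^2 = 1.3061
Step 3: Sum of squared deviations = 150.8571
Step 4: Population variance = 150.8571 / 7 = 21.551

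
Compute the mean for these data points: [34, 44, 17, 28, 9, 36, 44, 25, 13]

27.7778

Step 1: Sum all values: 34 + 44 + 17 + 28 + 9 + 36 + 44 + 25 + 13 = 250
Step 2: Count the number of values: n = 9
Step 3: Mean = sum / n = 250 / 9 = 27.7778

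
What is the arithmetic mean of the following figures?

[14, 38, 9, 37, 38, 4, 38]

25.4286

Step 1: Sum all values: 14 + 38 + 9 + 37 + 38 + 4 + 38 = 178
Step 2: Count the number of values: n = 7
Step 3: Mean = sum / n = 178 / 7 = 25.4286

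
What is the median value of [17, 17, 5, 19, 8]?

17

Step 1: Sort the data in ascending order: [5, 8, 17, 17, 19]
Step 2: The number of values is n = 5.
Step 3: Since n is odd, the median is the middle value at position 3: 17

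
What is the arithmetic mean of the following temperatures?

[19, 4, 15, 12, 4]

10.8

Step 1: Sum all values: 19 + 4 + 15 + 12 + 4 = 54
Step 2: Count the number of values: n = 5
Step 3: Mean = sum / n = 54 / 5 = 10.8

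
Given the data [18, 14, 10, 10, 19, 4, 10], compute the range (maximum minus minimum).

15

Step 1: Identify the maximum value: max = 19
Step 2: Identify the minimum value: min = 4
Step 3: Range = max - min = 19 - 4 = 15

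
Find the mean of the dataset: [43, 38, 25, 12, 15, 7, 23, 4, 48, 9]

22.4

Step 1: Sum all values: 43 + 38 + 25 + 12 + 15 + 7 + 23 + 4 + 48 + 9 = 224
Step 2: Count the number of values: n = 10
Step 3: Mean = sum / n = 224 / 10 = 22.4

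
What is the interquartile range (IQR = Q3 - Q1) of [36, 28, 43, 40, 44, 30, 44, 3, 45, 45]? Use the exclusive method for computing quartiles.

14.75

Step 1: Sort the data: [3, 28, 30, 36, 40, 43, 44, 44, 45, 45]
Step 2: n = 10
Step 3: Using the exclusive quartile method:
  Q1 = 29.5
  Q2 (median) = 41.5
  Q3 = 44.25
  IQR = Q3 - Q1 = 44.25 - 29.5 = 14.75
Step 4: IQR = 14.75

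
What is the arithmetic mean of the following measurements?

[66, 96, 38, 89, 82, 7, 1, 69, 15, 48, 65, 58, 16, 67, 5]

48.1333

Step 1: Sum all values: 66 + 96 + 38 + 89 + 82 + 7 + 1 + 69 + 15 + 48 + 65 + 58 + 16 + 67 + 5 = 722
Step 2: Count the number of values: n = 15
Step 3: Mean = sum / n = 722 / 15 = 48.1333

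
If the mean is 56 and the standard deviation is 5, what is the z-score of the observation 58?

0.4

Step 1: Recall the z-score formula: z = (x - mu) / sigma
Step 2: Substitute values: z = (58 - 56) / 5
Step 3: z = 2 / 5 = 0.4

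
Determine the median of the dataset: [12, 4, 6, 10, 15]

10

Step 1: Sort the data in ascending order: [4, 6, 10, 12, 15]
Step 2: The number of values is n = 5.
Step 3: Since n is odd, the median is the middle value at position 3: 10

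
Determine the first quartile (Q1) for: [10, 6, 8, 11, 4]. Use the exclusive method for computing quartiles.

5

Step 1: Sort the data: [4, 6, 8, 10, 11]
Step 2: n = 5
Step 3: Using the exclusive quartile method:
  Q1 = 5
  Q2 (median) = 8
  Q3 = 10.5
  IQR = Q3 - Q1 = 10.5 - 5 = 5.5
Step 4: Q1 = 5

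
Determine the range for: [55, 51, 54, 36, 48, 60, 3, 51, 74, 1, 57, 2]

73

Step 1: Identify the maximum value: max = 74
Step 2: Identify the minimum value: min = 1
Step 3: Range = max - min = 74 - 1 = 73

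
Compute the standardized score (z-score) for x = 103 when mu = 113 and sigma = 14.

-0.7143

Step 1: Recall the z-score formula: z = (x - mu) / sigma
Step 2: Substitute values: z = (103 - 113) / 14
Step 3: z = -10 / 14 = -0.7143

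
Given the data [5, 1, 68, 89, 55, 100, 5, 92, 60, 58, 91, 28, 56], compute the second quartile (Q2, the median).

58

Step 1: Sort the data: [1, 5, 5, 28, 55, 56, 58, 60, 68, 89, 91, 92, 100]
Step 2: n = 13
Step 3: Q2 is the median. Since n is odd, it is the middle value at position 7: 58
Step 4: Q2 = 58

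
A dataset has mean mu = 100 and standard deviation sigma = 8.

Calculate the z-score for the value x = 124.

3

Step 1: Recall the z-score formula: z = (x - mu) / sigma
Step 2: Substitute values: z = (124 - 100) / 8
Step 3: z = 24 / 8 = 3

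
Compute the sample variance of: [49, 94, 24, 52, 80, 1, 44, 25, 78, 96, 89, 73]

964.5682

Step 1: Compute the mean: (49 + 94 + 24 + 52 + 80 + 1 + 44 + 25 + 78 + 96 + 89 + 73) / 12 = 58.75
Step 2: Compute squared deviations from the mean:
  (49 - 58.75)^2 = 95.0625
  (94 - 58.75)^2 = 1242.5625
  (24 - 58.75)^2 = 1207.5625
  (52 - 58.75)^2 = 45.5625
  (80 - 58.75)^2 = 451.5625
  (1 - 58.75)^2 = 3335.0625
  (44 - 58.75)^2 = 217.5625
  (25 - 58.75)^2 = 1139.0625
  (78 - 58.75)^2 = 370.5625
  (96 - 58.75)^2 = 1387.5625
  (89 - 58.75)^2 = 915.0625
  (73 - 58.75)^2 = 203.0625
Step 3: Sum of squared deviations = 10610.25
Step 4: Sample variance = 10610.25 / 11 = 964.5682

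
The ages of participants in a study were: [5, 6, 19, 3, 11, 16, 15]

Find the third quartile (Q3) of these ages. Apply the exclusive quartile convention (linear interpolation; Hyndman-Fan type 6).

16

Step 1: Sort the data: [3, 5, 6, 11, 15, 16, 19]
Step 2: n = 7
Step 3: Using the exclusive quartile method:
  Q1 = 5
  Q2 (median) = 11
  Q3 = 16
  IQR = Q3 - Q1 = 16 - 5 = 11
Step 4: Q3 = 16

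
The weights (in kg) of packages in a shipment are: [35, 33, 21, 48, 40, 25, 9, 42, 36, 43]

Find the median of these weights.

35.5

Step 1: Sort the data in ascending order: [9, 21, 25, 33, 35, 36, 40, 42, 43, 48]
Step 2: The number of values is n = 10.
Step 3: Since n is even, the median is the average of positions 5 and 6:
  Median = (35 + 36) / 2 = 35.5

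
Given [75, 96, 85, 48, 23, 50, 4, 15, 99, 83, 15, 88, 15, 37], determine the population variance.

1108.2296

Step 1: Compute the mean: (75 + 96 + 85 + 48 + 23 + 50 + 4 + 15 + 99 + 83 + 15 + 88 + 15 + 37) / 14 = 52.3571
Step 2: Compute squared deviations from the mean:
  (75 - 52.3571)^2 = 512.699
  (96 - 52.3571)^2 = 1904.699
  (85 - 52.3571)^2 = 1065.5561
  (48 - 52.3571)^2 = 18.9847
  (23 - 52.3571)^2 = 861.8418
  (50 - 52.3571)^2 = 5.5561
  (4 - 52.3571)^2 = 2338.4133
  (15 - 52.3571)^2 = 1395.5561
  (99 - 52.3571)^2 = 2175.5561
  (83 - 52.3571)^2 = 938.9847
  (15 - 52.3571)^2 = 1395.5561
  (88 - 52.3571)^2 = 1270.4133
  (15 - 52.3571)^2 = 1395.5561
  (37 - 52.3571)^2 = 235.8418
Step 3: Sum of squared deviations = 15515.2143
Step 4: Population variance = 15515.2143 / 14 = 1108.2296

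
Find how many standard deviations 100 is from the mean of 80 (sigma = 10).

2

Step 1: Recall the z-score formula: z = (x - mu) / sigma
Step 2: Substitute values: z = (100 - 80) / 10
Step 3: z = 20 / 10 = 2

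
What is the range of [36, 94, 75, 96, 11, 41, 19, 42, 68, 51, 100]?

89

Step 1: Identify the maximum value: max = 100
Step 2: Identify the minimum value: min = 11
Step 3: Range = max - min = 100 - 11 = 89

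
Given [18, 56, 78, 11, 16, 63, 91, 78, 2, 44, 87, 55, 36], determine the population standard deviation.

29.1781

Step 1: Compute the mean: 48.8462
Step 2: Sum of squared deviations from the mean: 11067.6923
Step 3: Population variance = 11067.6923 / 13 = 851.3609
Step 4: Standard deviation = sqrt(851.3609) = 29.1781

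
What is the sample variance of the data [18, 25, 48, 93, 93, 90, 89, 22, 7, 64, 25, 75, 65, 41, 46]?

907.1143

Step 1: Compute the mean: (18 + 25 + 48 + 93 + 93 + 90 + 89 + 22 + 7 + 64 + 25 + 75 + 65 + 41 + 46) / 15 = 53.4
Step 2: Compute squared deviations from the mean:
  (18 - 53.4)^2 = 1253.16
  (25 - 53.4)^2 = 806.56
  (48 - 53.4)^2 = 29.16
  (93 - 53.4)^2 = 1568.16
  (93 - 53.4)^2 = 1568.16
  (90 - 53.4)^2 = 1339.56
  (89 - 53.4)^2 = 1267.36
  (22 - 53.4)^2 = 985.96
  (7 - 53.4)^2 = 2152.96
  (64 - 53.4)^2 = 112.36
  (25 - 53.4)^2 = 806.56
  (75 - 53.4)^2 = 466.56
  (65 - 53.4)^2 = 134.56
  (41 - 53.4)^2 = 153.76
  (46 - 53.4)^2 = 54.76
Step 3: Sum of squared deviations = 12699.6
Step 4: Sample variance = 12699.6 / 14 = 907.1143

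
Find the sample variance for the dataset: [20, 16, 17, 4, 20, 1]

69.6

Step 1: Compute the mean: (20 + 16 + 17 + 4 + 20 + 1) / 6 = 13
Step 2: Compute squared deviations from the mean:
  (20 - 13)^2 = 49
  (16 - 13)^2 = 9
  (17 - 13)^2 = 16
  (4 - 13)^2 = 81
  (20 - 13)^2 = 49
  (1 - 13)^2 = 144
Step 3: Sum of squared deviations = 348
Step 4: Sample variance = 348 / 5 = 69.6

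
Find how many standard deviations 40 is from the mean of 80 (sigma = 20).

-2

Step 1: Recall the z-score formula: z = (x - mu) / sigma
Step 2: Substitute values: z = (40 - 80) / 20
Step 3: z = -40 / 20 = -2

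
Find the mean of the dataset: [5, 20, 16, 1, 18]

12

Step 1: Sum all values: 5 + 20 + 16 + 1 + 18 = 60
Step 2: Count the number of values: n = 5
Step 3: Mean = sum / n = 60 / 5 = 12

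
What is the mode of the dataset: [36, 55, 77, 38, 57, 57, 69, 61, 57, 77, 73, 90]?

57

Step 1: Count the frequency of each value:
  36: appears 1 time(s)
  38: appears 1 time(s)
  55: appears 1 time(s)
  57: appears 3 time(s)
  61: appears 1 time(s)
  69: appears 1 time(s)
  73: appears 1 time(s)
  77: appears 2 time(s)
  90: appears 1 time(s)
Step 2: The value 57 appears most frequently (3 times).
Step 3: Mode = 57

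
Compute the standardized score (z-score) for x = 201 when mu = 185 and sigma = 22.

0.7273

Step 1: Recall the z-score formula: z = (x - mu) / sigma
Step 2: Substitute values: z = (201 - 185) / 22
Step 3: z = 16 / 22 = 0.7273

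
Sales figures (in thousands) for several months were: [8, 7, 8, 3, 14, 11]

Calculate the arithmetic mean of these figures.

8.5

Step 1: Sum all values: 8 + 7 + 8 + 3 + 14 + 11 = 51
Step 2: Count the number of values: n = 6
Step 3: Mean = sum / n = 51 / 6 = 8.5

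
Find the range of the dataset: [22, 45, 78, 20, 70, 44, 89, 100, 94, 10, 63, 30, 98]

90

Step 1: Identify the maximum value: max = 100
Step 2: Identify the minimum value: min = 10
Step 3: Range = max - min = 100 - 10 = 90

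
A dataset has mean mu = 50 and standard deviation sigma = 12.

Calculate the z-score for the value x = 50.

0

Step 1: Recall the z-score formula: z = (x - mu) / sigma
Step 2: Substitute values: z = (50 - 50) / 12
Step 3: z = 0 / 12 = 0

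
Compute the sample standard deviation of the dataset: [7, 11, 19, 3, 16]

6.4962

Step 1: Compute the mean: 11.2
Step 2: Sum of squared deviations from the mean: 168.8
Step 3: Sample variance = 168.8 / 4 = 42.2
Step 4: Standard deviation = sqrt(42.2) = 6.4962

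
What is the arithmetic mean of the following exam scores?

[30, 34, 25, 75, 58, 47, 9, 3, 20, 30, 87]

38

Step 1: Sum all values: 30 + 34 + 25 + 75 + 58 + 47 + 9 + 3 + 20 + 30 + 87 = 418
Step 2: Count the number of values: n = 11
Step 3: Mean = sum / n = 418 / 11 = 38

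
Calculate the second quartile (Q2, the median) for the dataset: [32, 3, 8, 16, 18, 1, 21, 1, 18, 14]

15

Step 1: Sort the data: [1, 1, 3, 8, 14, 16, 18, 18, 21, 32]
Step 2: n = 10
Step 3: Q2 is the median. Since n is even, it is the average of the values at positions 5 and 6:
  Q2 = (14 + 16) / 2 = 15
Step 4: Q2 = 15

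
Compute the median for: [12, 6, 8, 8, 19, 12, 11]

11

Step 1: Sort the data in ascending order: [6, 8, 8, 11, 12, 12, 19]
Step 2: The number of values is n = 7.
Step 3: Since n is odd, the median is the middle value at position 4: 11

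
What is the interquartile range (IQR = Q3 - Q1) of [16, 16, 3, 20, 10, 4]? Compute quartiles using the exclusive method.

13.25

Step 1: Sort the data: [3, 4, 10, 16, 16, 20]
Step 2: n = 6
Step 3: Using the exclusive quartile method:
  Q1 = 3.75
  Q2 (median) = 13
  Q3 = 17
  IQR = Q3 - Q1 = 17 - 3.75 = 13.25
Step 4: IQR = 13.25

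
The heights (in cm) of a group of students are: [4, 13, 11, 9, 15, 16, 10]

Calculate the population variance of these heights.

14.1224

Step 1: Compute the mean: (4 + 13 + 11 + 9 + 15 + 16 + 10) / 7 = 11.1429
Step 2: Compute squared deviations from the mean:
  (4 - 11.1429)^2 = 51.0204
  (13 - 11.1429)^2 = 3.449
  (11 - 11.1429)^2 = 0.0204
  (9 - 11.1429)^2 = 4.5918
  (15 - 11.1429)^2 = 14.8776
  (16 - 11.1429)^2 = 23.5918
  (10 - 11.1429)^2 = 1.3061
Step 3: Sum of squared deviations = 98.8571
Step 4: Population variance = 98.8571 / 7 = 14.1224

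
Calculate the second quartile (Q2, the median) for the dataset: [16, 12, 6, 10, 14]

12

Step 1: Sort the data: [6, 10, 12, 14, 16]
Step 2: n = 5
Step 3: Q2 is the median. Since n is odd, it is the middle value at position 3: 12
Step 4: Q2 = 12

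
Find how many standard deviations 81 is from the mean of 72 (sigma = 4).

2.25

Step 1: Recall the z-score formula: z = (x - mu) / sigma
Step 2: Substitute values: z = (81 - 72) / 4
Step 3: z = 9 / 4 = 2.25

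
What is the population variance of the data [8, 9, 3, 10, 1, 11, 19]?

29.3469

Step 1: Compute the mean: (8 + 9 + 3 + 10 + 1 + 11 + 19) / 7 = 8.7143
Step 2: Compute squared deviations from the mean:
  (8 - 8.7143)^2 = 0.5102
  (9 - 8.7143)^2 = 0.0816
  (3 - 8.7143)^2 = 32.6531
  (10 - 8.7143)^2 = 1.6531
  (1 - 8.7143)^2 = 59.5102
  (11 - 8.7143)^2 = 5.2245
  (19 - 8.7143)^2 = 105.7959
Step 3: Sum of squared deviations = 205.4286
Step 4: Population variance = 205.4286 / 7 = 29.3469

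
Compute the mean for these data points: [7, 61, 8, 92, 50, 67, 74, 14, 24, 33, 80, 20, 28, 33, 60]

43.4

Step 1: Sum all values: 7 + 61 + 8 + 92 + 50 + 67 + 74 + 14 + 24 + 33 + 80 + 20 + 28 + 33 + 60 = 651
Step 2: Count the number of values: n = 15
Step 3: Mean = sum / n = 651 / 15 = 43.4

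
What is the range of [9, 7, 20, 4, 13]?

16

Step 1: Identify the maximum value: max = 20
Step 2: Identify the minimum value: min = 4
Step 3: Range = max - min = 20 - 4 = 16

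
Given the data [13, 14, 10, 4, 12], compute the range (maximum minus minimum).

10

Step 1: Identify the maximum value: max = 14
Step 2: Identify the minimum value: min = 4
Step 3: Range = max - min = 14 - 4 = 10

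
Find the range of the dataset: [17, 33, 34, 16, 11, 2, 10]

32

Step 1: Identify the maximum value: max = 34
Step 2: Identify the minimum value: min = 2
Step 3: Range = max - min = 34 - 2 = 32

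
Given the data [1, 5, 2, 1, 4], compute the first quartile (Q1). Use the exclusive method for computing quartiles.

1

Step 1: Sort the data: [1, 1, 2, 4, 5]
Step 2: n = 5
Step 3: Using the exclusive quartile method:
  Q1 = 1
  Q2 (median) = 2
  Q3 = 4.5
  IQR = Q3 - Q1 = 4.5 - 1 = 3.5
Step 4: Q1 = 1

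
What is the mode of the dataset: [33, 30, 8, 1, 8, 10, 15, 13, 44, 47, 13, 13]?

13

Step 1: Count the frequency of each value:
  1: appears 1 time(s)
  8: appears 2 time(s)
  10: appears 1 time(s)
  13: appears 3 time(s)
  15: appears 1 time(s)
  30: appears 1 time(s)
  33: appears 1 time(s)
  44: appears 1 time(s)
  47: appears 1 time(s)
Step 2: The value 13 appears most frequently (3 times).
Step 3: Mode = 13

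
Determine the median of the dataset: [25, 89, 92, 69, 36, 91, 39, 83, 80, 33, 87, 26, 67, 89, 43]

69

Step 1: Sort the data in ascending order: [25, 26, 33, 36, 39, 43, 67, 69, 80, 83, 87, 89, 89, 91, 92]
Step 2: The number of values is n = 15.
Step 3: Since n is odd, the median is the middle value at position 8: 69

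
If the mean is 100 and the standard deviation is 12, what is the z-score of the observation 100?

0

Step 1: Recall the z-score formula: z = (x - mu) / sigma
Step 2: Substitute values: z = (100 - 100) / 12
Step 3: z = 0 / 12 = 0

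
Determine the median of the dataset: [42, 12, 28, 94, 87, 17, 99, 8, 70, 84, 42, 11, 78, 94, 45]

45

Step 1: Sort the data in ascending order: [8, 11, 12, 17, 28, 42, 42, 45, 70, 78, 84, 87, 94, 94, 99]
Step 2: The number of values is n = 15.
Step 3: Since n is odd, the median is the middle value at position 8: 45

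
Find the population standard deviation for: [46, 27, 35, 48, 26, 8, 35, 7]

14.4049

Step 1: Compute the mean: 29
Step 2: Sum of squared deviations from the mean: 1660
Step 3: Population variance = 1660 / 8 = 207.5
Step 4: Standard deviation = sqrt(207.5) = 14.4049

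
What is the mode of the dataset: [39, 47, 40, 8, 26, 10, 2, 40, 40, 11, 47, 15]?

40

Step 1: Count the frequency of each value:
  2: appears 1 time(s)
  8: appears 1 time(s)
  10: appears 1 time(s)
  11: appears 1 time(s)
  15: appears 1 time(s)
  26: appears 1 time(s)
  39: appears 1 time(s)
  40: appears 3 time(s)
  47: appears 2 time(s)
Step 2: The value 40 appears most frequently (3 times).
Step 3: Mode = 40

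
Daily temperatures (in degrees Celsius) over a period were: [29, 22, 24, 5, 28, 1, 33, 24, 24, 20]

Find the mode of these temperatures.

24

Step 1: Count the frequency of each value:
  1: appears 1 time(s)
  5: appears 1 time(s)
  20: appears 1 time(s)
  22: appears 1 time(s)
  24: appears 3 time(s)
  28: appears 1 time(s)
  29: appears 1 time(s)
  33: appears 1 time(s)
Step 2: The value 24 appears most frequently (3 times).
Step 3: Mode = 24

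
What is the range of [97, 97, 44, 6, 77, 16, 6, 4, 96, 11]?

93

Step 1: Identify the maximum value: max = 97
Step 2: Identify the minimum value: min = 4
Step 3: Range = max - min = 97 - 4 = 93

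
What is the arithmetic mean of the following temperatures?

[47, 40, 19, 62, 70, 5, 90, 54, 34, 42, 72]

48.6364

Step 1: Sum all values: 47 + 40 + 19 + 62 + 70 + 5 + 90 + 54 + 34 + 42 + 72 = 535
Step 2: Count the number of values: n = 11
Step 3: Mean = sum / n = 535 / 11 = 48.6364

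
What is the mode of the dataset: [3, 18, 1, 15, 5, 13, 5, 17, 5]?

5

Step 1: Count the frequency of each value:
  1: appears 1 time(s)
  3: appears 1 time(s)
  5: appears 3 time(s)
  13: appears 1 time(s)
  15: appears 1 time(s)
  17: appears 1 time(s)
  18: appears 1 time(s)
Step 2: The value 5 appears most frequently (3 times).
Step 3: Mode = 5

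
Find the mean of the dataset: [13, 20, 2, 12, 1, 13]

10.1667

Step 1: Sum all values: 13 + 20 + 2 + 12 + 1 + 13 = 61
Step 2: Count the number of values: n = 6
Step 3: Mean = sum / n = 61 / 6 = 10.1667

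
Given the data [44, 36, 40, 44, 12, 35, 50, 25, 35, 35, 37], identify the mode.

35

Step 1: Count the frequency of each value:
  12: appears 1 time(s)
  25: appears 1 time(s)
  35: appears 3 time(s)
  36: appears 1 time(s)
  37: appears 1 time(s)
  40: appears 1 time(s)
  44: appears 2 time(s)
  50: appears 1 time(s)
Step 2: The value 35 appears most frequently (3 times).
Step 3: Mode = 35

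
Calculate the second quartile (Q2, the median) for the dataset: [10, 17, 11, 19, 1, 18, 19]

17

Step 1: Sort the data: [1, 10, 11, 17, 18, 19, 19]
Step 2: n = 7
Step 3: Q2 is the median. Since n is odd, it is the middle value at position 4: 17
Step 4: Q2 = 17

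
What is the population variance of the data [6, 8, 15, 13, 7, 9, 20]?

22.1224

Step 1: Compute the mean: (6 + 8 + 15 + 13 + 7 + 9 + 20) / 7 = 11.1429
Step 2: Compute squared deviations from the mean:
  (6 - 11.1429)^2 = 26.449
  (8 - 11.1429)^2 = 9.8776
  (15 - 11.1429)^2 = 14.8776
  (13 - 11.1429)^2 = 3.449
  (7 - 11.1429)^2 = 17.1633
  (9 - 11.1429)^2 = 4.5918
  (20 - 11.1429)^2 = 78.449
Step 3: Sum of squared deviations = 154.8571
Step 4: Population variance = 154.8571 / 7 = 22.1224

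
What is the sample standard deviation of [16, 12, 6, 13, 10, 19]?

4.5461

Step 1: Compute the mean: 12.6667
Step 2: Sum of squared deviations from the mean: 103.3333
Step 3: Sample variance = 103.3333 / 5 = 20.6667
Step 4: Standard deviation = sqrt(20.6667) = 4.5461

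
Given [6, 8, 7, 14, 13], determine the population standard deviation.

3.2619

Step 1: Compute the mean: 9.6
Step 2: Sum of squared deviations from the mean: 53.2
Step 3: Population variance = 53.2 / 5 = 10.64
Step 4: Standard deviation = sqrt(10.64) = 3.2619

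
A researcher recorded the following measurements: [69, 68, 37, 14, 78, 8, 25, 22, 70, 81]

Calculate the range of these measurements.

73

Step 1: Identify the maximum value: max = 81
Step 2: Identify the minimum value: min = 8
Step 3: Range = max - min = 81 - 8 = 73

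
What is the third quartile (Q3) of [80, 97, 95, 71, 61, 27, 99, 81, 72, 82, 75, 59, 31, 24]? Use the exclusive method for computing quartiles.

85.25

Step 1: Sort the data: [24, 27, 31, 59, 61, 71, 72, 75, 80, 81, 82, 95, 97, 99]
Step 2: n = 14
Step 3: Using the exclusive quartile method:
  Q1 = 52
  Q2 (median) = 73.5
  Q3 = 85.25
  IQR = Q3 - Q1 = 85.25 - 52 = 33.25
Step 4: Q3 = 85.25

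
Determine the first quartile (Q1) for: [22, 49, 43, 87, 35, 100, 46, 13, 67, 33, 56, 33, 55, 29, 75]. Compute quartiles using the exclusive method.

33

Step 1: Sort the data: [13, 22, 29, 33, 33, 35, 43, 46, 49, 55, 56, 67, 75, 87, 100]
Step 2: n = 15
Step 3: Using the exclusive quartile method:
  Q1 = 33
  Q2 (median) = 46
  Q3 = 67
  IQR = Q3 - Q1 = 67 - 33 = 34
Step 4: Q1 = 33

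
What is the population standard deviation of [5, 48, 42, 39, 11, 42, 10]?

17.1333

Step 1: Compute the mean: 28.1429
Step 2: Sum of squared deviations from the mean: 2054.8571
Step 3: Population variance = 2054.8571 / 7 = 293.551
Step 4: Standard deviation = sqrt(293.551) = 17.1333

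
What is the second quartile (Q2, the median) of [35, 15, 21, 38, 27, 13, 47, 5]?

24

Step 1: Sort the data: [5, 13, 15, 21, 27, 35, 38, 47]
Step 2: n = 8
Step 3: Q2 is the median. Since n is even, it is the average of the values at positions 4 and 5:
  Q2 = (21 + 27) / 2 = 24
Step 4: Q2 = 24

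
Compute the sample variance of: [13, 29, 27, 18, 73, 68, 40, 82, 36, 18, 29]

575.6545

Step 1: Compute the mean: (13 + 29 + 27 + 18 + 73 + 68 + 40 + 82 + 36 + 18 + 29) / 11 = 39.3636
Step 2: Compute squared deviations from the mean:
  (13 - 39.3636)^2 = 695.0413
  (29 - 39.3636)^2 = 107.405
  (27 - 39.3636)^2 = 152.8595
  (18 - 39.3636)^2 = 456.405
  (73 - 39.3636)^2 = 1131.405
  (68 - 39.3636)^2 = 820.0413
  (40 - 39.3636)^2 = 0.405
  (82 - 39.3636)^2 = 1817.8595
  (36 - 39.3636)^2 = 11.314
  (18 - 39.3636)^2 = 456.405
  (29 - 39.3636)^2 = 107.405
Step 3: Sum of squared deviations = 5756.5455
Step 4: Sample variance = 5756.5455 / 10 = 575.6545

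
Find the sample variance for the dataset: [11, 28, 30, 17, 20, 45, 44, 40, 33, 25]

131.5667

Step 1: Compute the mean: (11 + 28 + 30 + 17 + 20 + 45 + 44 + 40 + 33 + 25) / 10 = 29.3
Step 2: Compute squared deviations from the mean:
  (11 - 29.3)^2 = 334.89
  (28 - 29.3)^2 = 1.69
  (30 - 29.3)^2 = 0.49
  (17 - 29.3)^2 = 151.29
  (20 - 29.3)^2 = 86.49
  (45 - 29.3)^2 = 246.49
  (44 - 29.3)^2 = 216.09
  (40 - 29.3)^2 = 114.49
  (33 - 29.3)^2 = 13.69
  (25 - 29.3)^2 = 18.49
Step 3: Sum of squared deviations = 1184.1
Step 4: Sample variance = 1184.1 / 9 = 131.5667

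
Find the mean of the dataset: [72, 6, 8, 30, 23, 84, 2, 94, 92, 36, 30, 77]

46.1667

Step 1: Sum all values: 72 + 6 + 8 + 30 + 23 + 84 + 2 + 94 + 92 + 36 + 30 + 77 = 554
Step 2: Count the number of values: n = 12
Step 3: Mean = sum / n = 554 / 12 = 46.1667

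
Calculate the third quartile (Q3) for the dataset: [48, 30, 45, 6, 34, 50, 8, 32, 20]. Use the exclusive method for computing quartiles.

46.5

Step 1: Sort the data: [6, 8, 20, 30, 32, 34, 45, 48, 50]
Step 2: n = 9
Step 3: Using the exclusive quartile method:
  Q1 = 14
  Q2 (median) = 32
  Q3 = 46.5
  IQR = Q3 - Q1 = 46.5 - 14 = 32.5
Step 4: Q3 = 46.5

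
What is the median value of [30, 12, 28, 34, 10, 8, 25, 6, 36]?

25

Step 1: Sort the data in ascending order: [6, 8, 10, 12, 25, 28, 30, 34, 36]
Step 2: The number of values is n = 9.
Step 3: Since n is odd, the median is the middle value at position 5: 25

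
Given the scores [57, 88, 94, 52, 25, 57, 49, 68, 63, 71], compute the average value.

62.4

Step 1: Sum all values: 57 + 88 + 94 + 52 + 25 + 57 + 49 + 68 + 63 + 71 = 624
Step 2: Count the number of values: n = 10
Step 3: Mean = sum / n = 624 / 10 = 62.4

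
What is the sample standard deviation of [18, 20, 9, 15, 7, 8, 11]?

5.127

Step 1: Compute the mean: 12.5714
Step 2: Sum of squared deviations from the mean: 157.7143
Step 3: Sample variance = 157.7143 / 6 = 26.2857
Step 4: Standard deviation = sqrt(26.2857) = 5.127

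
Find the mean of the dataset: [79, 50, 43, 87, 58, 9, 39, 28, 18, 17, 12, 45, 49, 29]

40.2143

Step 1: Sum all values: 79 + 50 + 43 + 87 + 58 + 9 + 39 + 28 + 18 + 17 + 12 + 45 + 49 + 29 = 563
Step 2: Count the number of values: n = 14
Step 3: Mean = sum / n = 563 / 14 = 40.2143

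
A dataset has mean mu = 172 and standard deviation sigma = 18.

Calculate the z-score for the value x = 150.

-1.2222

Step 1: Recall the z-score formula: z = (x - mu) / sigma
Step 2: Substitute values: z = (150 - 172) / 18
Step 3: z = -22 / 18 = -1.2222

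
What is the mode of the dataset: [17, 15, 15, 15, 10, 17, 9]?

15

Step 1: Count the frequency of each value:
  9: appears 1 time(s)
  10: appears 1 time(s)
  15: appears 3 time(s)
  17: appears 2 time(s)
Step 2: The value 15 appears most frequently (3 times).
Step 3: Mode = 15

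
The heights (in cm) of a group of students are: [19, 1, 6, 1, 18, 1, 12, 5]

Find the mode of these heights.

1

Step 1: Count the frequency of each value:
  1: appears 3 time(s)
  5: appears 1 time(s)
  6: appears 1 time(s)
  12: appears 1 time(s)
  18: appears 1 time(s)
  19: appears 1 time(s)
Step 2: The value 1 appears most frequently (3 times).
Step 3: Mode = 1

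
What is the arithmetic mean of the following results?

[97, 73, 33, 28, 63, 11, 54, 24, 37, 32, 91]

49.3636

Step 1: Sum all values: 97 + 73 + 33 + 28 + 63 + 11 + 54 + 24 + 37 + 32 + 91 = 543
Step 2: Count the number of values: n = 11
Step 3: Mean = sum / n = 543 / 11 = 49.3636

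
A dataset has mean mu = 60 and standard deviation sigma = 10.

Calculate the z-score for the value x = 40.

-2

Step 1: Recall the z-score formula: z = (x - mu) / sigma
Step 2: Substitute values: z = (40 - 60) / 10
Step 3: z = -20 / 10 = -2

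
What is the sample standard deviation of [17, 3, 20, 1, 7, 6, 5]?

7.2078

Step 1: Compute the mean: 8.4286
Step 2: Sum of squared deviations from the mean: 311.7143
Step 3: Sample variance = 311.7143 / 6 = 51.9524
Step 4: Standard deviation = sqrt(51.9524) = 7.2078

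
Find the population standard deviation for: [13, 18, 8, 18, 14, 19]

3.8297

Step 1: Compute the mean: 15
Step 2: Sum of squared deviations from the mean: 88
Step 3: Population variance = 88 / 6 = 14.6667
Step 4: Standard deviation = sqrt(14.6667) = 3.8297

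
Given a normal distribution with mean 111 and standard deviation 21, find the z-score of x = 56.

-2.619

Step 1: Recall the z-score formula: z = (x - mu) / sigma
Step 2: Substitute values: z = (56 - 111) / 21
Step 3: z = -55 / 21 = -2.619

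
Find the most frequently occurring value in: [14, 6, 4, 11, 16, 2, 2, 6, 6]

6

Step 1: Count the frequency of each value:
  2: appears 2 time(s)
  4: appears 1 time(s)
  6: appears 3 time(s)
  11: appears 1 time(s)
  14: appears 1 time(s)
  16: appears 1 time(s)
Step 2: The value 6 appears most frequently (3 times).
Step 3: Mode = 6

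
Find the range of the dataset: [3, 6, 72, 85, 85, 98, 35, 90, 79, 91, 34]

95

Step 1: Identify the maximum value: max = 98
Step 2: Identify the minimum value: min = 3
Step 3: Range = max - min = 98 - 3 = 95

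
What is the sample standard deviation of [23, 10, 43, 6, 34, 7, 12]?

14.4881

Step 1: Compute the mean: 19.2857
Step 2: Sum of squared deviations from the mean: 1259.4286
Step 3: Sample variance = 1259.4286 / 6 = 209.9048
Step 4: Standard deviation = sqrt(209.9048) = 14.4881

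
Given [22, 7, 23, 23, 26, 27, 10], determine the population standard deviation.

7.3234

Step 1: Compute the mean: 19.7143
Step 2: Sum of squared deviations from the mean: 375.4286
Step 3: Population variance = 375.4286 / 7 = 53.6327
Step 4: Standard deviation = sqrt(53.6327) = 7.3234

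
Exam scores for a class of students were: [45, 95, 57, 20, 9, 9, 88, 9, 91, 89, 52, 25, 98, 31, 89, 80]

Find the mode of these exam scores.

9

Step 1: Count the frequency of each value:
  9: appears 3 time(s)
  20: appears 1 time(s)
  25: appears 1 time(s)
  31: appears 1 time(s)
  45: appears 1 time(s)
  52: appears 1 time(s)
  57: appears 1 time(s)
  80: appears 1 time(s)
  88: appears 1 time(s)
  89: appears 2 time(s)
  91: appears 1 time(s)
  95: appears 1 time(s)
  98: appears 1 time(s)
Step 2: The value 9 appears most frequently (3 times).
Step 3: Mode = 9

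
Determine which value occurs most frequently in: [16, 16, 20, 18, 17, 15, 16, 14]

16

Step 1: Count the frequency of each value:
  14: appears 1 time(s)
  15: appears 1 time(s)
  16: appears 3 time(s)
  17: appears 1 time(s)
  18: appears 1 time(s)
  20: appears 1 time(s)
Step 2: The value 16 appears most frequently (3 times).
Step 3: Mode = 16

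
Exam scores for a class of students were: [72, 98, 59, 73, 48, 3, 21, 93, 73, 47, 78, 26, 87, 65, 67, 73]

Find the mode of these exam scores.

73

Step 1: Count the frequency of each value:
  3: appears 1 time(s)
  21: appears 1 time(s)
  26: appears 1 time(s)
  47: appears 1 time(s)
  48: appears 1 time(s)
  59: appears 1 time(s)
  65: appears 1 time(s)
  67: appears 1 time(s)
  72: appears 1 time(s)
  73: appears 3 time(s)
  78: appears 1 time(s)
  87: appears 1 time(s)
  93: appears 1 time(s)
  98: appears 1 time(s)
Step 2: The value 73 appears most frequently (3 times).
Step 3: Mode = 73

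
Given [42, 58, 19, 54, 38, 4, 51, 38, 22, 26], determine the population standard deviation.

16.3695

Step 1: Compute the mean: 35.2
Step 2: Sum of squared deviations from the mean: 2679.6
Step 3: Population variance = 2679.6 / 10 = 267.96
Step 4: Standard deviation = sqrt(267.96) = 16.3695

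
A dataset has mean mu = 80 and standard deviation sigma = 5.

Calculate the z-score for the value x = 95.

3

Step 1: Recall the z-score formula: z = (x - mu) / sigma
Step 2: Substitute values: z = (95 - 80) / 5
Step 3: z = 15 / 5 = 3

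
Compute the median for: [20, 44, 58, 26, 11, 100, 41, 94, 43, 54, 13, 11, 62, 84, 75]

44

Step 1: Sort the data in ascending order: [11, 11, 13, 20, 26, 41, 43, 44, 54, 58, 62, 75, 84, 94, 100]
Step 2: The number of values is n = 15.
Step 3: Since n is odd, the median is the middle value at position 8: 44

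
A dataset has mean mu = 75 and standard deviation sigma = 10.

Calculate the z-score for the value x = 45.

-3

Step 1: Recall the z-score formula: z = (x - mu) / sigma
Step 2: Substitute values: z = (45 - 75) / 10
Step 3: z = -30 / 10 = -3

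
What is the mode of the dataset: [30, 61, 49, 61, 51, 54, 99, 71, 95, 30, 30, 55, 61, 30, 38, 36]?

30

Step 1: Count the frequency of each value:
  30: appears 4 time(s)
  36: appears 1 time(s)
  38: appears 1 time(s)
  49: appears 1 time(s)
  51: appears 1 time(s)
  54: appears 1 time(s)
  55: appears 1 time(s)
  61: appears 3 time(s)
  71: appears 1 time(s)
  95: appears 1 time(s)
  99: appears 1 time(s)
Step 2: The value 30 appears most frequently (4 times).
Step 3: Mode = 30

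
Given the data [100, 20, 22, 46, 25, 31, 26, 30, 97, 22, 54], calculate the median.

30

Step 1: Sort the data in ascending order: [20, 22, 22, 25, 26, 30, 31, 46, 54, 97, 100]
Step 2: The number of values is n = 11.
Step 3: Since n is odd, the median is the middle value at position 6: 30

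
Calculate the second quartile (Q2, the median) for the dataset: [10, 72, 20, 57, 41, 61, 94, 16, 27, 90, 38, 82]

49

Step 1: Sort the data: [10, 16, 20, 27, 38, 41, 57, 61, 72, 82, 90, 94]
Step 2: n = 12
Step 3: Q2 is the median. Since n is even, it is the average of the values at positions 6 and 7:
  Q2 = (41 + 57) / 2 = 49
Step 4: Q2 = 49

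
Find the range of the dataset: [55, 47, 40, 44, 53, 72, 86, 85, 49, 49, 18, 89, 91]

73

Step 1: Identify the maximum value: max = 91
Step 2: Identify the minimum value: min = 18
Step 3: Range = max - min = 91 - 18 = 73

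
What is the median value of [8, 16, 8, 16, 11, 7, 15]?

11

Step 1: Sort the data in ascending order: [7, 8, 8, 11, 15, 16, 16]
Step 2: The number of values is n = 7.
Step 3: Since n is odd, the median is the middle value at position 4: 11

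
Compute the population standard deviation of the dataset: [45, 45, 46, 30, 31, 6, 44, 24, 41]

12.6491

Step 1: Compute the mean: 34.6667
Step 2: Sum of squared deviations from the mean: 1440
Step 3: Population variance = 1440 / 9 = 160
Step 4: Standard deviation = sqrt(160) = 12.6491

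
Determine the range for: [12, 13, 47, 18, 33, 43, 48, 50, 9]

41

Step 1: Identify the maximum value: max = 50
Step 2: Identify the minimum value: min = 9
Step 3: Range = max - min = 50 - 9 = 41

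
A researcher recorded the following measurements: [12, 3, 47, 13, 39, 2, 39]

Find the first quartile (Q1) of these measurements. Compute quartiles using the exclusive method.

3

Step 1: Sort the data: [2, 3, 12, 13, 39, 39, 47]
Step 2: n = 7
Step 3: Using the exclusive quartile method:
  Q1 = 3
  Q2 (median) = 13
  Q3 = 39
  IQR = Q3 - Q1 = 39 - 3 = 36
Step 4: Q1 = 3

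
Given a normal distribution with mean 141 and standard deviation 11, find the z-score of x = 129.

-1.0909

Step 1: Recall the z-score formula: z = (x - mu) / sigma
Step 2: Substitute values: z = (129 - 141) / 11
Step 3: z = -12 / 11 = -1.0909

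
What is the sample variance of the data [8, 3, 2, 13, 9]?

20.5

Step 1: Compute the mean: (8 + 3 + 2 + 13 + 9) / 5 = 7
Step 2: Compute squared deviations from the mean:
  (8 - 7)^2 = 1
  (3 - 7)^2 = 16
  (2 - 7)^2 = 25
  (13 - 7)^2 = 36
  (9 - 7)^2 = 4
Step 3: Sum of squared deviations = 82
Step 4: Sample variance = 82 / 4 = 20.5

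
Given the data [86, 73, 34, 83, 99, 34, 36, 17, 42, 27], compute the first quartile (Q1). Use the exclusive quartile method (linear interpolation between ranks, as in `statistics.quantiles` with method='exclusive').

32.25

Step 1: Sort the data: [17, 27, 34, 34, 36, 42, 73, 83, 86, 99]
Step 2: n = 10
Step 3: Using the exclusive quartile method:
  Q1 = 32.25
  Q2 (median) = 39
  Q3 = 83.75
  IQR = Q3 - Q1 = 83.75 - 32.25 = 51.5
Step 4: Q1 = 32.25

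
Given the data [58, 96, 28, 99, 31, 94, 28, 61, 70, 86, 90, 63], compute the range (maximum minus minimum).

71

Step 1: Identify the maximum value: max = 99
Step 2: Identify the minimum value: min = 28
Step 3: Range = max - min = 99 - 28 = 71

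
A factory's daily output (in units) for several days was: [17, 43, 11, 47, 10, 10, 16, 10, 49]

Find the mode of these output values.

10

Step 1: Count the frequency of each value:
  10: appears 3 time(s)
  11: appears 1 time(s)
  16: appears 1 time(s)
  17: appears 1 time(s)
  43: appears 1 time(s)
  47: appears 1 time(s)
  49: appears 1 time(s)
Step 2: The value 10 appears most frequently (3 times).
Step 3: Mode = 10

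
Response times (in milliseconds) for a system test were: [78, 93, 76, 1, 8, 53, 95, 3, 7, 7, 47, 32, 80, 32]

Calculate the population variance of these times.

1172.7755

Step 1: Compute the mean: (78 + 93 + 76 + 1 + 8 + 53 + 95 + 3 + 7 + 7 + 47 + 32 + 80 + 32) / 14 = 43.7143
Step 2: Compute squared deviations from the mean:
  (78 - 43.7143)^2 = 1175.5102
  (93 - 43.7143)^2 = 2429.0816
  (76 - 43.7143)^2 = 1042.3673
  (1 - 43.7143)^2 = 1824.5102
  (8 - 43.7143)^2 = 1275.5102
  (53 - 43.7143)^2 = 86.2245
  (95 - 43.7143)^2 = 2630.2245
  (3 - 43.7143)^2 = 1657.6531
  (7 - 43.7143)^2 = 1347.9388
  (7 - 43.7143)^2 = 1347.9388
  (47 - 43.7143)^2 = 10.7959
  (32 - 43.7143)^2 = 137.2245
  (80 - 43.7143)^2 = 1316.6531
  (32 - 43.7143)^2 = 137.2245
Step 3: Sum of squared deviations = 16418.8571
Step 4: Population variance = 16418.8571 / 14 = 1172.7755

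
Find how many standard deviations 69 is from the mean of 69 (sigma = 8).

0

Step 1: Recall the z-score formula: z = (x - mu) / sigma
Step 2: Substitute values: z = (69 - 69) / 8
Step 3: z = 0 / 8 = 0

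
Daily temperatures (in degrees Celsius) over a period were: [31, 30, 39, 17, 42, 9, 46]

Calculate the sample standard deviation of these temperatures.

13.4766

Step 1: Compute the mean: 30.5714
Step 2: Sum of squared deviations from the mean: 1089.7143
Step 3: Sample variance = 1089.7143 / 6 = 181.619
Step 4: Standard deviation = sqrt(181.619) = 13.4766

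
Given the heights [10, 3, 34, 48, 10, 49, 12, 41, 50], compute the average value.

28.5556

Step 1: Sum all values: 10 + 3 + 34 + 48 + 10 + 49 + 12 + 41 + 50 = 257
Step 2: Count the number of values: n = 9
Step 3: Mean = sum / n = 257 / 9 = 28.5556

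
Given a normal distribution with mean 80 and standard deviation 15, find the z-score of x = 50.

-2

Step 1: Recall the z-score formula: z = (x - mu) / sigma
Step 2: Substitute values: z = (50 - 80) / 15
Step 3: z = -30 / 15 = -2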